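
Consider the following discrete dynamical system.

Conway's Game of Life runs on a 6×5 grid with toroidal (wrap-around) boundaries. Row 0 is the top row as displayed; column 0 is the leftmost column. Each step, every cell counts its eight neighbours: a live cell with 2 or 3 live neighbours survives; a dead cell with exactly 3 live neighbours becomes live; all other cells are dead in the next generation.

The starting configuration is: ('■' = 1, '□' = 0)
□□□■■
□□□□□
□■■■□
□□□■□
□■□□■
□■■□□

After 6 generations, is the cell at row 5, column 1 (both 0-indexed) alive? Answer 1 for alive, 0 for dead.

gen 0: □□□■■
□□□□□
□■■■□
□□□■□
□■□□■
□■■□□
gen 1: □□■■□
□□□□■
□□■■□
■■□■■
■■□■□
□■■□■
gen 2: ■■■□■
□□□□■
□■■□□
□□□□□
□□□□□
□□□□■
gen 3: □■□□■
□□□□■
□□□□□
□□□□□
□□□□□
□■□■■
gen 4: □□■□■
■□□□□
□□□□□
□□□□□
□□□□□
□□■■■
gen 5: ■■■□■
□□□□□
□□□□□
□□□□□
□□□■□
□□■□■
gen 6: ■■■□■
■■□□□
□□□□□
□□□□□
□□□■□
□□■□■

0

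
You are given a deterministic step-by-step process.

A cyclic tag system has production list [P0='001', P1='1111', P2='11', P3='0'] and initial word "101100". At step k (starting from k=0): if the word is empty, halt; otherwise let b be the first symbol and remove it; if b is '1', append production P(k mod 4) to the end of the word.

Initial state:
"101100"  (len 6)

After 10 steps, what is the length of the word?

[0] "101100"  (len 6)
[1] "01100001"  (len 8)
[2] "1100001"  (len 7)
[3] "10000111"  (len 8)
[4] "00001110"  (len 8)
[5] "0001110"  (len 7)
[6] "001110"  (len 6)
[7] "01110"  (len 5)
[8] "1110"  (len 4)
[9] "110001"  (len 6)
[10] "100011111"  (len 9)

9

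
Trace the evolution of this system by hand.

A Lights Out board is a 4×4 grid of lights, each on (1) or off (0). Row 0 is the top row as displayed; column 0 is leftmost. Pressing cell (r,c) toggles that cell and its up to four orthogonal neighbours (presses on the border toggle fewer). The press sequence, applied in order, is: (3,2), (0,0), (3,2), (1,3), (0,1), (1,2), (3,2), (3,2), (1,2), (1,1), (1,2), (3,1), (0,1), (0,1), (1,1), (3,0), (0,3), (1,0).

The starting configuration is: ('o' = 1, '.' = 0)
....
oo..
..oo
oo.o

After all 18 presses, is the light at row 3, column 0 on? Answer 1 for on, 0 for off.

1

t=0: ....
oo..
..oo
oo.o
t=1: ....
oo..
...o
o.o.
t=2: oo..
.o..
...o
o.o.
t=3: oo..
.o..
..oo
oo.o
t=4: oo.o
.ooo
..o.
oo.o
t=5: ..oo
..oo
..o.
oo.o
t=6: ...o
.o..
....
oo.o
t=7: ...o
.o..
..o.
o.o.
t=8: ...o
.o..
....
oo.o
t=9: ..oo
..oo
..o.
oo.o
t=10: .ooo
oo.o
.oo.
oo.o
t=11: .o.o
o.o.
.o..
oo.o
t=12: .o.o
o.o.
....
..oo
t=13: o.oo
ooo.
....
..oo
t=14: .o.o
o.o.
....
..oo
t=15: ...o
.o..
.o..
..oo
t=16: ...o
.o..
oo..
oooo
t=17: ..o.
.o.o
oo..
oooo
t=18: o.o.
o..o
.o..
oooo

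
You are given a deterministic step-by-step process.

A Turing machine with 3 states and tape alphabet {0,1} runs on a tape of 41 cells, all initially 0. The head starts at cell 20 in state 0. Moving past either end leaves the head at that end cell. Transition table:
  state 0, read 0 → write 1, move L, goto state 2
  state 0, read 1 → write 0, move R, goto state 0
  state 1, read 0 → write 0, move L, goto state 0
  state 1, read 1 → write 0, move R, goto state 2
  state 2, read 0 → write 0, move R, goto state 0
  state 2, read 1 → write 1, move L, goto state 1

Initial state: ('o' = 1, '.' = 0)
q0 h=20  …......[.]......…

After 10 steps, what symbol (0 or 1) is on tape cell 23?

k=0  q0 h=20  …......[.]......…
k=1  q2 h=19  …......[.]o.....…
k=2  q0 h=20  …......[o]......…
k=3  q0 h=21  …......[.]......…
k=4  q2 h=20  …......[.]o.....…
k=5  q0 h=21  …......[o]......…
k=6  q0 h=22  …......[.]......…
k=7  q2 h=21  …......[.]o.....…
k=8  q0 h=22  …......[o]......…
k=9  q0 h=23  …......[.]......…
k=10  q2 h=22  …......[.]o.....…

1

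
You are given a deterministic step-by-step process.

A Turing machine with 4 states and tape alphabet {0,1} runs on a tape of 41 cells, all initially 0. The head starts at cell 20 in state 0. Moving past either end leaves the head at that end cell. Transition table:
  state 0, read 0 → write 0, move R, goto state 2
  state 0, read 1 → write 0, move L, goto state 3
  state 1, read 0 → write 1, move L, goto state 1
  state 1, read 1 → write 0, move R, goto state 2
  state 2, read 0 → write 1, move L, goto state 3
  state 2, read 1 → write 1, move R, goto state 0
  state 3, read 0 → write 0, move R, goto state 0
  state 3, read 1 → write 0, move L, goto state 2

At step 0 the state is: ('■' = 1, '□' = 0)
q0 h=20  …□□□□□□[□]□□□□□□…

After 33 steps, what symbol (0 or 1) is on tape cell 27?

step 0: q0 h=20  …□□□□□□[□]□□□□□□…
step 1: q2 h=21  …□□□□□□[□]□□□□□□…
step 2: q3 h=20  …□□□□□□[□]■□□□□□…
step 3: q0 h=21  …□□□□□□[■]□□□□□□…
step 4: q3 h=20  …□□□□□□[□]□□□□□□…
step 5: q0 h=21  …□□□□□□[□]□□□□□□…
step 6: q2 h=22  …□□□□□□[□]□□□□□□…
step 7: q3 h=21  …□□□□□□[□]■□□□□□…
step 8: q0 h=22  …□□□□□□[■]□□□□□□…
step 9: q3 h=21  …□□□□□□[□]□□□□□□…
step 10: q0 h=22  …□□□□□□[□]□□□□□□…
step 11: q2 h=23  …□□□□□□[□]□□□□□□…
step 12: q3 h=22  …□□□□□□[□]■□□□□□…
step 13: q0 h=23  …□□□□□□[■]□□□□□□…
step 14: q3 h=22  …□□□□□□[□]□□□□□□…
step 15: q0 h=23  …□□□□□□[□]□□□□□□…
step 16: q2 h=24  …□□□□□□[□]□□□□□□…
step 17: q3 h=23  …□□□□□□[□]■□□□□□…
step 18: q0 h=24  …□□□□□□[■]□□□□□□…
step 19: q3 h=23  …□□□□□□[□]□□□□□□…
step 20: q0 h=24  …□□□□□□[□]□□□□□□…
step 21: q2 h=25  …□□□□□□[□]□□□□□□…
step 22: q3 h=24  …□□□□□□[□]■□□□□□…
step 23: q0 h=25  …□□□□□□[■]□□□□□□…
step 24: q3 h=24  …□□□□□□[□]□□□□□□…
step 25: q0 h=25  …□□□□□□[□]□□□□□□…
step 26: q2 h=26  …□□□□□□[□]□□□□□□…
step 27: q3 h=25  …□□□□□□[□]■□□□□□…
step 28: q0 h=26  …□□□□□□[■]□□□□□□…
step 29: q3 h=25  …□□□□□□[□]□□□□□□…
step 30: q0 h=26  …□□□□□□[□]□□□□□□…
step 31: q2 h=27  …□□□□□□[□]□□□□□□…
step 32: q3 h=26  …□□□□□□[□]■□□□□□…
step 33: q0 h=27  …□□□□□□[■]□□□□□□…

1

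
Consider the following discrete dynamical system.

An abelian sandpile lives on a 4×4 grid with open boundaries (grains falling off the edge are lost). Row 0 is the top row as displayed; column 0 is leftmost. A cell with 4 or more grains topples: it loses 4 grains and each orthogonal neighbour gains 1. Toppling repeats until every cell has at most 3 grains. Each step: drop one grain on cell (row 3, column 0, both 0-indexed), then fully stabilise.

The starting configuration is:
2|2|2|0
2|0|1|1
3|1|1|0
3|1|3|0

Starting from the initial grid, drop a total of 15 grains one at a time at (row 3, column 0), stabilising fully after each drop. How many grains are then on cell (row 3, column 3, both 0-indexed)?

0) 2|2|2|0
2|0|1|1
3|1|1|0
3|1|3|0
1) 2|2|2|0
3|0|1|1
0|2|1|0
1|2|3|0
2) 2|2|2|0
3|0|1|1
0|2|1|0
2|2|3|0
3) 2|2|2|0
3|0|1|1
0|2|1|0
3|2|3|0
4) 2|2|2|0
3|0|1|1
1|2|1|0
0|3|3|0
5) 2|2|2|0
3|0|1|1
1|2|1|0
1|3|3|0
6) 2|2|2|0
3|0|1|1
1|2|1|0
2|3|3|0
7) 2|2|2|0
3|0|1|1
1|2|1|0
3|3|3|0
8) 2|2|2|0
3|0|1|1
2|3|2|0
1|1|0|1
9) 2|2|2|0
3|0|1|1
2|3|2|0
2|1|0|1
10) 2|2|2|0
3|0|1|1
2|3|2|0
3|1|0|1
11) 2|2|2|0
3|0|1|1
3|3|2|0
0|2|0|1
12) 2|2|2|0
3|0|1|1
3|3|2|0
1|2|0|1
13) 2|2|2|0
3|0|1|1
3|3|2|0
2|2|0|1
14) 2|2|2|0
3|0|1|1
3|3|2|0
3|2|0|1
15) 3|2|2|0
0|2|1|1
2|1|3|0
2|0|1|1

1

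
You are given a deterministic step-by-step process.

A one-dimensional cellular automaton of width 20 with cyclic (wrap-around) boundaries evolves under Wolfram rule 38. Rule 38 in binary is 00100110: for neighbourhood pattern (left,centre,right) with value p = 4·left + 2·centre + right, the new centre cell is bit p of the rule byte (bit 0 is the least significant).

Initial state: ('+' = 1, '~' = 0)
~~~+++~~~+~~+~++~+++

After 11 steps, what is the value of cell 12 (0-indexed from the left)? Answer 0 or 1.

1

gen 0: ~~~+++~~~+~~+~++~+++
gen 1: ~~+~~~~~++~+++~~+~~~
gen 2: ~++~~~~+~~+~~~~++~~~
gen 3: +~~~~~++~++~~~+~~~~~
gen 4: +~~~~+~~+~~~~++~~~~+
gen 5: ~~~~++~++~~~+~~~~~+~
gen 6: ~~~+~~+~~~~++~~~~++~
gen 7: ~~++~++~~~+~~~~~+~~~
gen 8: ~+~~+~~~~++~~~~++~~~
gen 9: ++~++~~~+~~~~~+~~~~~
gen 10: ~~+~~~~++~~~~++~~~~+
gen 11: ~++~~~+~~~~~+~~~~~++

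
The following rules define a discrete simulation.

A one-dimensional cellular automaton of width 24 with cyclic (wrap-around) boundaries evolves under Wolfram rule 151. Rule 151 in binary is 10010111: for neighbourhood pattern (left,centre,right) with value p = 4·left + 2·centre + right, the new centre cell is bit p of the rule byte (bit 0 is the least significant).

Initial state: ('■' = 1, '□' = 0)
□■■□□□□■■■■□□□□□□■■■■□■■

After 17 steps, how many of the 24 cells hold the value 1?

t=0: □■■□□□□■■■■□□□□□□■■■■□■■
t=1: □□□■■■■□■■□■■■■■■□■■□□□□
t=2: ■■■□■■□□□□□□■■■■□□□□■■■■
t=3: ■■□□□□■■■■■■□■■□■■■■□■■■
t=4: ■□■■■■□■■■■□□□□□□■■□□□■■
t=5: □□□■■□□□■■□■■■■■■□□■■■□■
t=6: ■■■□□■■■□□□□■■■■□■■□■□□■
t=7: ■■□■■□■□■■■■□■■□□□□□■■■□
t=8: □□□□□□■□□■■□□□□■■■■■□■□□
t=9: ■■■■■■■■■□□■■■■□■■■□□■■■
t=10: ■■■■■■■■□■■□■■□□□■□■■□■■
t=11: ■■■■■■■□□□□□□□■■■■□□□□□■
t=12: ■■■■■■□■■■■■■■□■■□■■■■■□
t=13: □■■■■□□□■■■■■□□□□□□■■■□□
t=14: ■□■■□■■■□■■■□■■■■■■□■□■■
t=15: □□□□□□■□□□■□□□■■■■□□■□□■
t=16: ■■■■■■■■■■■■■■□■■□■■■■■■
t=17: ■■■■■■■■■■■■■□□□□□□■■■■■

18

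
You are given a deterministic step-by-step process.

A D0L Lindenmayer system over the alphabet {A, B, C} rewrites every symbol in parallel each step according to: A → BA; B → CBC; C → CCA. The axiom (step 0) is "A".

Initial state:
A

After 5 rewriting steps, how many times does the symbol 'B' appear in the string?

17

k=0  A
k=1  BA
k=2  CBCBA
k=3  CCACBCCCACBCBA
k=4  CCACCABACCACBCCCACCACCABACCACBCCCACBCBA
k=5  CCACCABACCACCABACBCBACCACCABACCACBCCCACCACCABACCACCABACCACCABACBCBACCACCABACCACBCCCACCACCABACCACBCCCACBCBA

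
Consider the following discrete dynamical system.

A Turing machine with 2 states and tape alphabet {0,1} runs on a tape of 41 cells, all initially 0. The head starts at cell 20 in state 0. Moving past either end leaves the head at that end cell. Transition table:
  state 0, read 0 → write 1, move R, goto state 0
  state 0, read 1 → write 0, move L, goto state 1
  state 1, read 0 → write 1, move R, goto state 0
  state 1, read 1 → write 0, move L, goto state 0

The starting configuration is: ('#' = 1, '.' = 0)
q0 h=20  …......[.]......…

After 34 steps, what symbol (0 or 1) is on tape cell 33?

k=0  q0 h=20  …......[.]......…
k=1  q0 h=21  ….....#[.]......…
k=2  q0 h=22  …....##[.]......…
k=3  q0 h=23  …...###[.]......…
k=4  q0 h=24  …..####[.]......…
k=5  q0 h=25  ….#####[.]......…
k=6  q0 h=26  …######[.]......…
k=7  q0 h=27  …######[.]......…
k=8  q0 h=28  …######[.]......…
k=9  q0 h=29  …######[.]......…
k=10  q0 h=30  …######[.]......…
k=11  q0 h=31  …######[.]......…
k=12  q0 h=32  …######[.]......…
k=13  q0 h=33  …######[.]......…
k=14  q0 h=34  …######[.]......|
k=15  q0 h=35  …######[.].....|
k=16  q0 h=36  …######[.]....|
k=17  q0 h=37  …######[.]...|
k=18  q0 h=38  …######[.]..|
k=19  q0 h=39  …######[.].|
k=20  q0 h=40  …######[.]|
k=21  q0 h=40  …######[#]|
k=22  q1 h=39  …######[#].|
k=23  q0 h=38  …######[#]..|
k=24  q1 h=37  …######[#]...|
k=25  q0 h=36  …######[#]....|
k=26  q1 h=35  …######[#].....|
k=27  q0 h=34  …######[#]......|
k=28  q1 h=33  …######[#]......…
k=29  q0 h=32  …######[#]......…
k=30  q1 h=31  …######[#]......…
k=31  q0 h=30  …######[#]......…
k=32  q1 h=29  …######[#]......…
k=33  q0 h=28  …######[#]......…
k=34  q1 h=27  …######[#]......…

0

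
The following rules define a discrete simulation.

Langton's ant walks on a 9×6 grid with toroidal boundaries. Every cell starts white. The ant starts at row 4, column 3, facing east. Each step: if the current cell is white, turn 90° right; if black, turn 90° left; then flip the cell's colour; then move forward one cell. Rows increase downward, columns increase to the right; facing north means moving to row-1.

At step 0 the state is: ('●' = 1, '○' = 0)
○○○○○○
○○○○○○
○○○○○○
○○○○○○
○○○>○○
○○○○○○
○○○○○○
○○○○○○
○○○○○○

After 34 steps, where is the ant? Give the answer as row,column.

0) ○○○○○○
○○○○○○
○○○○○○
○○○○○○
○○○>○○
○○○○○○
○○○○○○
○○○○○○
○○○○○○
1) ○○○○○○
○○○○○○
○○○○○○
○○○○○○
○○○●○○
○○○v○○
○○○○○○
○○○○○○
○○○○○○
2) ○○○○○○
○○○○○○
○○○○○○
○○○○○○
○○○●○○
○○<●○○
○○○○○○
○○○○○○
○○○○○○
3) ○○○○○○
○○○○○○
○○○○○○
○○○○○○
○○^●○○
○○●●○○
○○○○○○
○○○○○○
○○○○○○
4) ○○○○○○
○○○○○○
○○○○○○
○○○○○○
○○●>○○
○○●●○○
○○○○○○
○○○○○○
○○○○○○
5) ○○○○○○
○○○○○○
○○○○○○
○○○^○○
○○●○○○
○○●●○○
○○○○○○
○○○○○○
○○○○○○
6) ○○○○○○
○○○○○○
○○○○○○
○○○●>○
○○●○○○
○○●●○○
○○○○○○
○○○○○○
○○○○○○
7) ○○○○○○
○○○○○○
○○○○○○
○○○●●○
○○●○v○
○○●●○○
○○○○○○
○○○○○○
○○○○○○
8) ○○○○○○
○○○○○○
○○○○○○
○○○●●○
○○●<●○
○○●●○○
○○○○○○
○○○○○○
○○○○○○
9) ○○○○○○
○○○○○○
○○○○○○
○○○^●○
○○●●●○
○○●●○○
○○○○○○
○○○○○○
○○○○○○
10) ○○○○○○
○○○○○○
○○○○○○
○○<○●○
○○●●●○
○○●●○○
○○○○○○
○○○○○○
○○○○○○
11) ○○○○○○
○○○○○○
○○^○○○
○○●○●○
○○●●●○
○○●●○○
○○○○○○
○○○○○○
○○○○○○
12) ○○○○○○
○○○○○○
○○●>○○
○○●○●○
○○●●●○
○○●●○○
○○○○○○
○○○○○○
○○○○○○
13) ○○○○○○
○○○○○○
○○●●○○
○○●v●○
○○●●●○
○○●●○○
○○○○○○
○○○○○○
○○○○○○
14) ○○○○○○
○○○○○○
○○●●○○
○○<●●○
○○●●●○
○○●●○○
○○○○○○
○○○○○○
○○○○○○
15) ○○○○○○
○○○○○○
○○●●○○
○○○●●○
○○v●●○
○○●●○○
○○○○○○
○○○○○○
○○○○○○
16) ○○○○○○
○○○○○○
○○●●○○
○○○●●○
○○○>●○
○○●●○○
○○○○○○
○○○○○○
○○○○○○
17) ○○○○○○
○○○○○○
○○●●○○
○○○^●○
○○○○●○
○○●●○○
○○○○○○
○○○○○○
○○○○○○
18) ○○○○○○
○○○○○○
○○●●○○
○○<○●○
○○○○●○
○○●●○○
○○○○○○
○○○○○○
○○○○○○
19) ○○○○○○
○○○○○○
○○^●○○
○○●○●○
○○○○●○
○○●●○○
○○○○○○
○○○○○○
○○○○○○
20) ○○○○○○
○○○○○○
○<○●○○
○○●○●○
○○○○●○
○○●●○○
○○○○○○
○○○○○○
○○○○○○
21) ○○○○○○
○^○○○○
○●○●○○
○○●○●○
○○○○●○
○○●●○○
○○○○○○
○○○○○○
○○○○○○
22) ○○○○○○
○●>○○○
○●○●○○
○○●○●○
○○○○●○
○○●●○○
○○○○○○
○○○○○○
○○○○○○
23) ○○○○○○
○●●○○○
○●v●○○
○○●○●○
○○○○●○
○○●●○○
○○○○○○
○○○○○○
○○○○○○
24) ○○○○○○
○●●○○○
○<●●○○
○○●○●○
○○○○●○
○○●●○○
○○○○○○
○○○○○○
○○○○○○
25) ○○○○○○
○●●○○○
○○●●○○
○v●○●○
○○○○●○
○○●●○○
○○○○○○
○○○○○○
○○○○○○
26) ○○○○○○
○●●○○○
○○●●○○
<●●○●○
○○○○●○
○○●●○○
○○○○○○
○○○○○○
○○○○○○
27) ○○○○○○
○●●○○○
^○●●○○
●●●○●○
○○○○●○
○○●●○○
○○○○○○
○○○○○○
○○○○○○
28) ○○○○○○
○●●○○○
●>●●○○
●●●○●○
○○○○●○
○○●●○○
○○○○○○
○○○○○○
○○○○○○
29) ○○○○○○
○●●○○○
●●●●○○
●v●○●○
○○○○●○
○○●●○○
○○○○○○
○○○○○○
○○○○○○
30) ○○○○○○
○●●○○○
●●●●○○
●○>○●○
○○○○●○
○○●●○○
○○○○○○
○○○○○○
○○○○○○
31) ○○○○○○
○●●○○○
●●^●○○
●○○○●○
○○○○●○
○○●●○○
○○○○○○
○○○○○○
○○○○○○
32) ○○○○○○
○●●○○○
●<○●○○
●○○○●○
○○○○●○
○○●●○○
○○○○○○
○○○○○○
○○○○○○
33) ○○○○○○
○●●○○○
●○○●○○
●v○○●○
○○○○●○
○○●●○○
○○○○○○
○○○○○○
○○○○○○
34) ○○○○○○
○●●○○○
●○○●○○
<●○○●○
○○○○●○
○○●●○○
○○○○○○
○○○○○○
○○○○○○

3,0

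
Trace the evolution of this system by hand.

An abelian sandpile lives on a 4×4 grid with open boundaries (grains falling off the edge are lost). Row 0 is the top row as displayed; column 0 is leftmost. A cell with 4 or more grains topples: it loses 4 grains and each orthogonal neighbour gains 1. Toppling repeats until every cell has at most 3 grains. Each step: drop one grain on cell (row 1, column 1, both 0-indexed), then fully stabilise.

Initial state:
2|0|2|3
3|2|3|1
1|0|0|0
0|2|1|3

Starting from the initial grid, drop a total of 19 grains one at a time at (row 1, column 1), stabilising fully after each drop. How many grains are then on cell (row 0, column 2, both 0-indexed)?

0

gen 0: 2|0|2|3
3|2|3|1
1|0|0|0
0|2|1|3
gen 1: 2|0|2|3
3|3|3|1
1|0|0|0
0|2|1|3
gen 2: 3|1|3|3
0|2|0|2
2|1|1|0
0|2|1|3
gen 3: 3|1|3|3
0|3|0|2
2|1|1|0
0|2|1|3
gen 4: 3|2|3|3
1|0|1|2
2|2|1|0
0|2|1|3
gen 5: 3|2|3|3
1|1|1|2
2|2|1|0
0|2|1|3
gen 6: 3|2|3|3
1|2|1|2
2|2|1|0
0|2|1|3
gen 7: 3|2|3|3
1|3|1|2
2|2|1|0
0|2|1|3
gen 8: 3|3|3|3
2|0|2|2
2|3|1|0
0|2|1|3
gen 9: 3|3|3|3
2|1|2|2
2|3|1|0
0|2|1|3
gen 10: 3|3|3|3
2|2|2|2
2|3|1|0
0|2|1|3
gen 11: 3|3|3|3
2|3|2|2
2|3|1|0
0|2|1|3
gen 12: 1|3|2|1
2|0|2|0
0|2|3|1
1|3|1|3
gen 13: 1|3|2|1
2|1|2|0
0|2|3|1
1|3|1|3
gen 14: 1|3|2|1
2|2|2|0
0|2|3|1
1|3|1|3
gen 15: 1|3|2|1
2|3|2|0
0|2|3|1
1|3|1|3
gen 16: 2|0|3|1
3|1|3|0
0|3|3|1
1|3|1|3
gen 17: 2|0|3|1
3|2|3|0
0|3|3|1
1|3|1|3
gen 18: 2|0|3|1
3|3|3|0
0|3|3|1
1|3|1|3
gen 19: 3|2|0|2
0|3|2|1
2|2|1|2
2|0|3|3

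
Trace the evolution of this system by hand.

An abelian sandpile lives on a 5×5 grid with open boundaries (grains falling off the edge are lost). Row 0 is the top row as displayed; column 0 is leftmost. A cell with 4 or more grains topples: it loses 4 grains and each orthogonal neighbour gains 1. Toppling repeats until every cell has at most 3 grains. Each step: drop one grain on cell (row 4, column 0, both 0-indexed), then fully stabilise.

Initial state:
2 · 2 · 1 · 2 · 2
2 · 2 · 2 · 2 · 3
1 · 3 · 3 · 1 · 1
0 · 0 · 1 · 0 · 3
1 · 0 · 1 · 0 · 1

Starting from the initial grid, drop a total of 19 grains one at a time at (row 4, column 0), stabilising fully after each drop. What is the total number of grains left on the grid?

43

0) 2 · 2 · 1 · 2 · 2
2 · 2 · 2 · 2 · 3
1 · 3 · 3 · 1 · 1
0 · 0 · 1 · 0 · 3
1 · 0 · 1 · 0 · 1
1) 2 · 2 · 1 · 2 · 2
2 · 2 · 2 · 2 · 3
1 · 3 · 3 · 1 · 1
0 · 0 · 1 · 0 · 3
2 · 0 · 1 · 0 · 1
2) 2 · 2 · 1 · 2 · 2
2 · 2 · 2 · 2 · 3
1 · 3 · 3 · 1 · 1
0 · 0 · 1 · 0 · 3
3 · 0 · 1 · 0 · 1
3) 2 · 2 · 1 · 2 · 2
2 · 2 · 2 · 2 · 3
1 · 3 · 3 · 1 · 1
1 · 0 · 1 · 0 · 3
0 · 1 · 1 · 0 · 1
4) 2 · 2 · 1 · 2 · 2
2 · 2 · 2 · 2 · 3
1 · 3 · 3 · 1 · 1
1 · 0 · 1 · 0 · 3
1 · 1 · 1 · 0 · 1
5) 2 · 2 · 1 · 2 · 2
2 · 2 · 2 · 2 · 3
1 · 3 · 3 · 1 · 1
1 · 0 · 1 · 0 · 3
2 · 1 · 1 · 0 · 1
6) 2 · 2 · 1 · 2 · 2
2 · 2 · 2 · 2 · 3
1 · 3 · 3 · 1 · 1
1 · 0 · 1 · 0 · 3
3 · 1 · 1 · 0 · 1
7) 2 · 2 · 1 · 2 · 2
2 · 2 · 2 · 2 · 3
1 · 3 · 3 · 1 · 1
2 · 0 · 1 · 0 · 3
0 · 2 · 1 · 0 · 1
8) 2 · 2 · 1 · 2 · 2
2 · 2 · 2 · 2 · 3
1 · 3 · 3 · 1 · 1
2 · 0 · 1 · 0 · 3
1 · 2 · 1 · 0 · 1
9) 2 · 2 · 1 · 2 · 2
2 · 2 · 2 · 2 · 3
1 · 3 · 3 · 1 · 1
2 · 0 · 1 · 0 · 3
2 · 2 · 1 · 0 · 1
10) 2 · 2 · 1 · 2 · 2
2 · 2 · 2 · 2 · 3
1 · 3 · 3 · 1 · 1
2 · 0 · 1 · 0 · 3
3 · 2 · 1 · 0 · 1
11) 2 · 2 · 1 · 2 · 2
2 · 2 · 2 · 2 · 3
1 · 3 · 3 · 1 · 1
3 · 0 · 1 · 0 · 3
0 · 3 · 1 · 0 · 1
12) 2 · 2 · 1 · 2 · 2
2 · 2 · 2 · 2 · 3
1 · 3 · 3 · 1 · 1
3 · 0 · 1 · 0 · 3
1 · 3 · 1 · 0 · 1
13) 2 · 2 · 1 · 2 · 2
2 · 2 · 2 · 2 · 3
1 · 3 · 3 · 1 · 1
3 · 0 · 1 · 0 · 3
2 · 3 · 1 · 0 · 1
14) 2 · 2 · 1 · 2 · 2
2 · 2 · 2 · 2 · 3
1 · 3 · 3 · 1 · 1
3 · 0 · 1 · 0 · 3
3 · 3 · 1 · 0 · 1
15) 2 · 2 · 1 · 2 · 2
2 · 2 · 2 · 2 · 3
2 · 3 · 3 · 1 · 1
0 · 2 · 1 · 0 · 3
2 · 0 · 2 · 0 · 1
16) 2 · 2 · 1 · 2 · 2
2 · 2 · 2 · 2 · 3
2 · 3 · 3 · 1 · 1
0 · 2 · 1 · 0 · 3
3 · 0 · 2 · 0 · 1
17) 2 · 2 · 1 · 2 · 2
2 · 2 · 2 · 2 · 3
2 · 3 · 3 · 1 · 1
1 · 2 · 1 · 0 · 3
0 · 1 · 2 · 0 · 1
18) 2 · 2 · 1 · 2 · 2
2 · 2 · 2 · 2 · 3
2 · 3 · 3 · 1 · 1
1 · 2 · 1 · 0 · 3
1 · 1 · 2 · 0 · 1
19) 2 · 2 · 1 · 2 · 2
2 · 2 · 2 · 2 · 3
2 · 3 · 3 · 1 · 1
1 · 2 · 1 · 0 · 3
2 · 1 · 2 · 0 · 1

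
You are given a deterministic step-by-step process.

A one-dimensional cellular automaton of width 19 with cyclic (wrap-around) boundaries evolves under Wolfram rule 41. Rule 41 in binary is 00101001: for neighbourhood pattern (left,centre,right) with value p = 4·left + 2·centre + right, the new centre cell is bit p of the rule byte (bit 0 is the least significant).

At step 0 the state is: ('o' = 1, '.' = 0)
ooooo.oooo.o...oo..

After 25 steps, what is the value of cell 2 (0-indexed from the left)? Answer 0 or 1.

0

t=0: ooooo.oooo.o...oo..
t=1: o....oo...o..o.o...
t=2: ..oo.o..o.....o..o.
t=3: o.o.o.....ooo......
t=4: .o.o..ooo.o...oooo.
t=5: ..o...o..o..o.o....
t=6: o...o........o..ooo
t=7: ..o...oooooo....o..
t=8: o...o.o......oo...o
t=9: ..o..o..oooo.o..o.o
t=10: ........o...o....o.
t=11: ooooooo...o...oo...
t=12: o.......o...o.o..o.
t=13: ..ooooo...o..o....o
t=14: ..o.....o......oo..
t=15: o...ooo...oooo.o..o
t=16: ..o.o...o.o...o...o
t=17: ...o..o..o..o...o..
t=18: oo............o...o
t=19: ...oooooooooo...o.o
t=20: .o.o..........o..o.
t=21: ..o..oooooooo......
t=22: o....o........ooooo
t=23: ..oo...oooooo.o....
t=24: o.o..o.o.....o..ooo
t=25: .o....o..ooo....o..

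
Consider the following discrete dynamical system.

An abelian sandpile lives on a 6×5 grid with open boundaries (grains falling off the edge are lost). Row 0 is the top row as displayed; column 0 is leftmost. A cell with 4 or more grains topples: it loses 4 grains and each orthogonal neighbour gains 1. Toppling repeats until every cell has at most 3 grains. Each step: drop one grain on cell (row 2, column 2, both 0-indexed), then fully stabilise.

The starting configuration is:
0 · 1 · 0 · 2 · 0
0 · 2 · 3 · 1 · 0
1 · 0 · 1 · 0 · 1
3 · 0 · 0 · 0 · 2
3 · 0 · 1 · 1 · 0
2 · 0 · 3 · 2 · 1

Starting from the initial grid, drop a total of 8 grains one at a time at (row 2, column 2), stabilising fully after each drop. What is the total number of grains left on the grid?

0) 0 · 1 · 0 · 2 · 0
0 · 2 · 3 · 1 · 0
1 · 0 · 1 · 0 · 1
3 · 0 · 0 · 0 · 2
3 · 0 · 1 · 1 · 0
2 · 0 · 3 · 2 · 1
1) 0 · 1 · 0 · 2 · 0
0 · 2 · 3 · 1 · 0
1 · 0 · 2 · 0 · 1
3 · 0 · 0 · 0 · 2
3 · 0 · 1 · 1 · 0
2 · 0 · 3 · 2 · 1
2) 0 · 1 · 0 · 2 · 0
0 · 2 · 3 · 1 · 0
1 · 0 · 3 · 0 · 1
3 · 0 · 0 · 0 · 2
3 · 0 · 1 · 1 · 0
2 · 0 · 3 · 2 · 1
3) 0 · 1 · 1 · 2 · 0
0 · 3 · 0 · 2 · 0
1 · 1 · 1 · 1 · 1
3 · 0 · 1 · 0 · 2
3 · 0 · 1 · 1 · 0
2 · 0 · 3 · 2 · 1
4) 0 · 1 · 1 · 2 · 0
0 · 3 · 0 · 2 · 0
1 · 1 · 2 · 1 · 1
3 · 0 · 1 · 0 · 2
3 · 0 · 1 · 1 · 0
2 · 0 · 3 · 2 · 1
5) 0 · 1 · 1 · 2 · 0
0 · 3 · 0 · 2 · 0
1 · 1 · 3 · 1 · 1
3 · 0 · 1 · 0 · 2
3 · 0 · 1 · 1 · 0
2 · 0 · 3 · 2 · 1
6) 0 · 1 · 1 · 2 · 0
0 · 3 · 1 · 2 · 0
1 · 2 · 0 · 2 · 1
3 · 0 · 2 · 0 · 2
3 · 0 · 1 · 1 · 0
2 · 0 · 3 · 2 · 1
7) 0 · 1 · 1 · 2 · 0
0 · 3 · 1 · 2 · 0
1 · 2 · 1 · 2 · 1
3 · 0 · 2 · 0 · 2
3 · 0 · 1 · 1 · 0
2 · 0 · 3 · 2 · 1
8) 0 · 1 · 1 · 2 · 0
0 · 3 · 1 · 2 · 0
1 · 2 · 2 · 2 · 1
3 · 0 · 2 · 0 · 2
3 · 0 · 1 · 1 · 0
2 · 0 · 3 · 2 · 1

38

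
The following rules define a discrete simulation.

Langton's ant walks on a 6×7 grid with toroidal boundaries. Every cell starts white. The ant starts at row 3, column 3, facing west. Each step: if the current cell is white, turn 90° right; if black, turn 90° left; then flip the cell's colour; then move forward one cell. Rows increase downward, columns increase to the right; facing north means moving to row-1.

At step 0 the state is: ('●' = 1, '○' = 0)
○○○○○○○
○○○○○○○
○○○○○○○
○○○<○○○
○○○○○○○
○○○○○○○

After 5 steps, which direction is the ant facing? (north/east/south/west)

south

k=0  ○○○○○○○
○○○○○○○
○○○○○○○
○○○<○○○
○○○○○○○
○○○○○○○
k=1  ○○○○○○○
○○○○○○○
○○○^○○○
○○○●○○○
○○○○○○○
○○○○○○○
k=2  ○○○○○○○
○○○○○○○
○○○●>○○
○○○●○○○
○○○○○○○
○○○○○○○
k=3  ○○○○○○○
○○○○○○○
○○○●●○○
○○○●v○○
○○○○○○○
○○○○○○○
k=4  ○○○○○○○
○○○○○○○
○○○●●○○
○○○<●○○
○○○○○○○
○○○○○○○
k=5  ○○○○○○○
○○○○○○○
○○○●●○○
○○○○●○○
○○○v○○○
○○○○○○○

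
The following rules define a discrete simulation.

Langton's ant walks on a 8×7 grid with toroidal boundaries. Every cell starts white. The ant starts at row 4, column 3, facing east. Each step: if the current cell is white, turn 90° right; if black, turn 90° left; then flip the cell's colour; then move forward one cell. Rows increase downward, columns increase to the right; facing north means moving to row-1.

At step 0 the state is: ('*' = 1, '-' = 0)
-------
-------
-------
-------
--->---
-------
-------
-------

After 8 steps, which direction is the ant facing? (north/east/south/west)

t=0: -------
-------
-------
-------
--->---
-------
-------
-------
t=1: -------
-------
-------
-------
---*---
---v---
-------
-------
t=2: -------
-------
-------
-------
---*---
--<*---
-------
-------
t=3: -------
-------
-------
-------
--^*---
--**---
-------
-------
t=4: -------
-------
-------
-------
--*>---
--**---
-------
-------
t=5: -------
-------
-------
---^---
--*----
--**---
-------
-------
t=6: -------
-------
-------
---*>--
--*----
--**---
-------
-------
t=7: -------
-------
-------
---**--
--*-v--
--**---
-------
-------
t=8: -------
-------
-------
---**--
--*<*--
--**---
-------
-------

west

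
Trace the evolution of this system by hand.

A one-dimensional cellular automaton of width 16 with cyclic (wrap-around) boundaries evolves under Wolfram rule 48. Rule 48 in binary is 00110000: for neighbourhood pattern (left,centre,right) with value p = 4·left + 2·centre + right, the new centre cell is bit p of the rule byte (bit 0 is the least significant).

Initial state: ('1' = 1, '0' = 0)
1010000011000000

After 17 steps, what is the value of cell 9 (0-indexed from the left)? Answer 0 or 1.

0

t=0: 1010000011000000
t=1: 0101000000100000
t=2: 0010100000010000
t=3: 0001010000001000
t=4: 0000101000000100
t=5: 0000010100000010
t=6: 0000001010000001
t=7: 1000000101000000
t=8: 0100000010100000
t=9: 0010000001010000
t=10: 0001000000101000
t=11: 0000100000010100
t=12: 0000010000001010
t=13: 0000001000000101
t=14: 1000000100000010
t=15: 0100000010000001
t=16: 1010000001000000
t=17: 0101000000100000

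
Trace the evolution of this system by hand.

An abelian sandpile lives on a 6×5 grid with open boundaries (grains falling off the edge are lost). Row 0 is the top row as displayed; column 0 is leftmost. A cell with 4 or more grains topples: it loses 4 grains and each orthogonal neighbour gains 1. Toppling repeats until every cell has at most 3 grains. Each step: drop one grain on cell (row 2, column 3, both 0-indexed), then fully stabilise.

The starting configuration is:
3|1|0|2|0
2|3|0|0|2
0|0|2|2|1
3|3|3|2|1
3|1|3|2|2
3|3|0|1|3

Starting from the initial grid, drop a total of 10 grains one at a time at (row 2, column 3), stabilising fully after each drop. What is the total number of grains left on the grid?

55

0) 3|1|0|2|0
2|3|0|0|2
0|0|2|2|1
3|3|3|2|1
3|1|3|2|2
3|3|0|1|3
1) 3|1|0|2|0
2|3|0|0|2
0|0|2|3|1
3|3|3|2|1
3|1|3|2|2
3|3|0|1|3
2) 3|1|0|2|0
2|3|0|1|2
0|0|3|0|2
3|3|3|3|1
3|1|3|2|2
3|3|0|1|3
3) 3|1|0|2|0
2|3|0|1|2
0|0|3|1|2
3|3|3|3|1
3|1|3|2|2
3|3|0|1|3
4) 3|1|0|2|0
2|3|0|1|2
0|0|3|2|2
3|3|3|3|1
3|1|3|2|2
3|3|0|1|3
5) 3|1|0|2|0
2|3|0|1|2
0|0|3|3|2
3|3|3|3|1
3|1|3|2|2
3|3|0|1|3
6) 3|1|0|2|0
2|3|1|2|2
1|2|1|2|3
1|2|3|2|2
2|1|2|0|3
1|1|2|2|3
7) 3|1|0|2|0
2|3|1|2|2
1|2|1|3|3
1|2|3|2|2
2|1|2|0|3
1|1|2|2|3
8) 3|1|0|2|0
2|3|1|3|3
1|2|2|1|0
1|2|3|3|3
2|1|2|0|3
1|1|2|2|3
9) 3|1|0|2|0
2|3|1|3|3
1|2|2|2|0
1|2|3|3|3
2|1|2|0|3
1|1|2|2|3
10) 3|1|0|2|0
2|3|1|3|3
1|2|2|3|0
1|2|3|3|3
2|1|2|0|3
1|1|2|2|3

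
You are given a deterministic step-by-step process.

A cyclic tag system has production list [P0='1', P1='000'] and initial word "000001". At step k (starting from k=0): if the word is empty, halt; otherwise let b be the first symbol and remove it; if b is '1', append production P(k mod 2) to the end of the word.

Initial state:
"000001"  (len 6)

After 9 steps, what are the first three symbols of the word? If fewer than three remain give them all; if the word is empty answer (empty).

0) "000001"  (len 6)
1) "00001"  (len 5)
2) "0001"  (len 4)
3) "001"  (len 3)
4) "01"  (len 2)
5) "1"  (len 1)
6) "000"  (len 3)
7) "00"  (len 2)
8) "0"  (len 1)
9) (halted — word empty)

(empty)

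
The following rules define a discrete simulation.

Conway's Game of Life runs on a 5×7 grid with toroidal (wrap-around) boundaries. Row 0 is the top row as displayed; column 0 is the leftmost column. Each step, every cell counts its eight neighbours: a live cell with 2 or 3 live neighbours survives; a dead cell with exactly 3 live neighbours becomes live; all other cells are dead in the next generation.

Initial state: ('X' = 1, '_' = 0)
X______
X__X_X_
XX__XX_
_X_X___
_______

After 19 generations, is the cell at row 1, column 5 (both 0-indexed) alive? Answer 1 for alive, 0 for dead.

step 0: X______
X__X_X_
XX__XX_
_X_X___
_______
step 1: ______X
X____X_
XX_X_X_
XXX_X__
_______
step 2: ______X
XX__XX_
___X_X_
X_XXX_X
XX_____
step 3: _____XX
X___XX_
_______
X_XXXXX
_XXX_X_
step 4: XXXX___
____XX_
XX_____
X____XX
_X_____
step 5: XXXXX__
___XX_X
XX__X__
______X
_______
step 6: XXX_XX_
______X
X__XX_X
X______
XXXX___
step 7: ____XX_
__X____
X____XX
____X__
___XX__
step 8: ____XX_
____X__
_____XX
___XX_X
___X___
step 9: ___XXX_
____X_X
___X__X
___XX_X
___X___
step 10: ___X_X_
______X
X__X__X
__XXXX_
__X____
step 11: _______
X___XXX
X_XX__X
_XX_XXX
__X__X_
step 12: ____X__
XX_XXX_
__X____
____X__
_XXXXXX
step 13: _______
_XXXXX_
_XX__X_
_X__X__
__X____
step 14: _X__X__
_X_XXX_
X____X_
_X_X___
_______
step 15: __XXXX_
XXXX_XX
XX_X_XX
_______
__X____
step 16: X____X_
_______
___X_X_
XXX___X
__X_X__
step 17: _______
____X_X
XXX___X
XXX_XXX
__XX_X_
step 18: ___XXX_
_X___XX
__X_X__
____X__
X_XX_X_
step 19: XX_X___
__X___X
___XX__
_XX_XX_
__X__XX

0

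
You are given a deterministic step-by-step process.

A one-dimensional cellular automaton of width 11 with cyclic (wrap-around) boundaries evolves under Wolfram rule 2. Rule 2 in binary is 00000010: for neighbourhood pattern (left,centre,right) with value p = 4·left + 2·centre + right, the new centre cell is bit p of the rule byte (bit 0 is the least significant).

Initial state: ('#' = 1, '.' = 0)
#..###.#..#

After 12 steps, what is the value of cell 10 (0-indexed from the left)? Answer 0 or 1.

0) #..###.#..#
1) ..#......#.
2) .#......#..
3) #......#...
4) ......#...#
5) .....#...#.
6) ....#...#..
7) ...#...#...
8) ..#...#....
9) .#...#.....
10) #...#......
11) ...#......#
12) ..#......#.

0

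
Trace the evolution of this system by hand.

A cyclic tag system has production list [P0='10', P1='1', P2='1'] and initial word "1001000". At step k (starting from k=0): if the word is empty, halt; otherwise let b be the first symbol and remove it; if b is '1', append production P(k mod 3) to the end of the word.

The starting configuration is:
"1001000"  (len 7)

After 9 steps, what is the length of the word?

k=0  "1001000"  (len 7)
k=1  "00100010"  (len 8)
k=2  "0100010"  (len 7)
k=3  "100010"  (len 6)
k=4  "0001010"  (len 7)
k=5  "001010"  (len 6)
k=6  "01010"  (len 5)
k=7  "1010"  (len 4)
k=8  "0101"  (len 4)
k=9  "101"  (len 3)

3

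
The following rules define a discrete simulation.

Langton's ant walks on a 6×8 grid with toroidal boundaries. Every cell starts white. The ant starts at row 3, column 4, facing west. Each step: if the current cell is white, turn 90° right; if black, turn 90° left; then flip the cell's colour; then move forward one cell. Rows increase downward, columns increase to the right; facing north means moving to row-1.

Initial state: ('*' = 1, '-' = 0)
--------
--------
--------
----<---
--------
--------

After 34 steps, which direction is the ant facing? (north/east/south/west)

east

step 0: --------
--------
--------
----<---
--------
--------
step 1: --------
--------
----^---
----*---
--------
--------
step 2: --------
--------
----*>--
----*---
--------
--------
step 3: --------
--------
----**--
----*v--
--------
--------
step 4: --------
--------
----**--
----<*--
--------
--------
step 5: --------
--------
----**--
-----*--
----v---
--------
step 6: --------
--------
----**--
-----*--
---<*---
--------
step 7: --------
--------
----**--
---^-*--
---**---
--------
step 8: --------
--------
----**--
---*>*--
---**---
--------
step 9: --------
--------
----**--
---***--
---*v---
--------
step 10: --------
--------
----**--
---***--
---*->--
--------
step 11: --------
--------
----**--
---***--
---*-*--
-----v--
step 12: --------
--------
----**--
---***--
---*-*--
----<*--
step 13: --------
--------
----**--
---***--
---*^*--
----**--
step 14: --------
--------
----**--
---***--
---**>--
----**--
step 15: --------
--------
----**--
---**^--
---**---
----**--
step 16: --------
--------
----**--
---*<---
---**---
----**--
step 17: --------
--------
----**--
---*----
---*v---
----**--
step 18: --------
--------
----**--
---*----
---*->--
----**--
step 19: --------
--------
----**--
---*----
---*-*--
----*v--
step 20: --------
--------
----**--
---*----
---*-*--
----*->-
step 21: ------v-
--------
----**--
---*----
---*-*--
----*-*-
step 22: -----<*-
--------
----**--
---*----
---*-*--
----*-*-
step 23: -----**-
--------
----**--
---*----
---*-*--
----*^*-
step 24: -----**-
--------
----**--
---*----
---*-*--
----**>-
step 25: -----**-
--------
----**--
---*----
---*-*^-
----**--
step 26: -----**-
--------
----**--
---*----
---*-**>
----**--
step 27: -----**-
--------
----**--
---*----
---*-***
----**-v
step 28: -----**-
--------
----**--
---*----
---*-***
----**<*
step 29: -----**-
--------
----**--
---*----
---*-*^*
----****
step 30: -----**-
--------
----**--
---*----
---*-<-*
----****
step 31: -----**-
--------
----**--
---*----
---*---*
----*v**
step 32: -----**-
--------
----**--
---*----
---*---*
----*->*
step 33: -----**-
--------
----**--
---*----
---*--^*
----*--*
step 34: -----**-
--------
----**--
---*----
---*--*>
----*--*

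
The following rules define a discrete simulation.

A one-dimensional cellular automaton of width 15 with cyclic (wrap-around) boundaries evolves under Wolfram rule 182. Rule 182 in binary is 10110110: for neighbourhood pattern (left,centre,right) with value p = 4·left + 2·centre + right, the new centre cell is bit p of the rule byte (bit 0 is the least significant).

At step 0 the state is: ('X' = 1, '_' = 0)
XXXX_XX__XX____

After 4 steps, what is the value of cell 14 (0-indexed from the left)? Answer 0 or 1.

t=0: XXXX_XX__XX____
t=1: _XX_X__XX__X__X
t=2: X__XXXX__XXXXXX
t=3: _XX_XX_XX_XXXXX
t=4: X__X__X__X_XXX_

0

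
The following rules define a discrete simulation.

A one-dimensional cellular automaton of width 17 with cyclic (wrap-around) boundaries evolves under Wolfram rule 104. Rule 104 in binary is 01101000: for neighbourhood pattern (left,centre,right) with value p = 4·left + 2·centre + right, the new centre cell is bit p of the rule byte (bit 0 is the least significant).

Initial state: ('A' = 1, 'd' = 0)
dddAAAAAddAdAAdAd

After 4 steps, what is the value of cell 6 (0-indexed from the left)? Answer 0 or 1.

0

gen 0: dddAAAAAddAdAAdAd
gen 1: dddAdddAdddAAAAdd
gen 2: dddddddddddAddAdd
gen 3: ddddddddddddddddd
gen 4: ddddddddddddddddd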